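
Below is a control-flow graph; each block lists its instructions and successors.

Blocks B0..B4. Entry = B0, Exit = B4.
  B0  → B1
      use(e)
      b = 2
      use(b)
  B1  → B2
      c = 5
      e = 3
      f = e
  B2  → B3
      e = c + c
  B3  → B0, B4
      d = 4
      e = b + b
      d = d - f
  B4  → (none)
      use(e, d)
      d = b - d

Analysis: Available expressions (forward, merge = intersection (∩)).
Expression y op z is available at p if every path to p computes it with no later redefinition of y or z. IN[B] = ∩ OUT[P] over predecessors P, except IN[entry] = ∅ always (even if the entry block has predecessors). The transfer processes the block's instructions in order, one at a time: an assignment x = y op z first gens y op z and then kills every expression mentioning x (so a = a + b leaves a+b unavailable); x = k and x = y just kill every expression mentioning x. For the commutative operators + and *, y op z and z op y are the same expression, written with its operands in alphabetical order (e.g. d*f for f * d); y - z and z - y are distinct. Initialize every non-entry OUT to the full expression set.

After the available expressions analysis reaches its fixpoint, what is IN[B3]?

Converged values:
  B0:  IN={}  OUT={}
  B1:  IN={}  OUT={}
  B2:  IN={}  OUT={c+c}
  B3:  IN={c+c}  OUT={b+b, c+c}
  B4:  IN={b+b, c+c}  OUT={b+b, c+c}

Merge at B3: IN[B3] = OUT[B2] = {c+c}

Answer: {c+c}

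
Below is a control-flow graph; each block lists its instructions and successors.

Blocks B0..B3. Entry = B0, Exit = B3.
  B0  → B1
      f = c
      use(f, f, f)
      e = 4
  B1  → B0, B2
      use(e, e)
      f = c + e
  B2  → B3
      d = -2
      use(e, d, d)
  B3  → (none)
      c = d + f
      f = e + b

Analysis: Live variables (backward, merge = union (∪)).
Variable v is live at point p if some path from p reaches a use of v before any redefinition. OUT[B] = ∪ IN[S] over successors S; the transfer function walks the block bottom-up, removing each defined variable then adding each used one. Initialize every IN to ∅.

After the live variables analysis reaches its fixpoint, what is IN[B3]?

Answer: {b, d, e, f}

Trace:
Per-block solution:
  B0: | IN={b, c} | OUT={b, c, e}
  B1: | IN={b, c, e} | OUT={b, c, e, f}
  B2: | IN={b, e, f} | OUT={b, d, e, f}
  B3: | IN={b, d, e, f} | OUT={}

B3 is the boundary node: OUT[B3] = {}
Applying B3's transfer function to that OUT value gives IN[B3] (row B3 above).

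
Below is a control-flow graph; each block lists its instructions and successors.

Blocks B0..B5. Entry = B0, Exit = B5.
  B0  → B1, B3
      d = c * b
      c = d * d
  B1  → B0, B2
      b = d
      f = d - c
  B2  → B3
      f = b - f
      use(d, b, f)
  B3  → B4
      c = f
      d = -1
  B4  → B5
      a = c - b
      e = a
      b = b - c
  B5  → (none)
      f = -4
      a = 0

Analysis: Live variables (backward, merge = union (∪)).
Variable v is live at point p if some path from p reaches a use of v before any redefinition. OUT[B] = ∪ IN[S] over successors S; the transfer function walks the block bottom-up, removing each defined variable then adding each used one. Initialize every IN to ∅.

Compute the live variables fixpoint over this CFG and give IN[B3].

Answer: {b, f}

Trace:
Converged values:
  B0: | IN={b, c, f} | OUT={b, c, d, f}
  B1: | IN={c, d} | OUT={b, c, d, f}
  B2: | IN={b, d, f} | OUT={b, f}
  B3: | IN={b, f} | OUT={b, c}
  B4: | IN={b, c} | OUT={}
  B5: | IN={} | OUT={}

Merge at B3: OUT[B3] = IN[B4] = {b, c}
Applying B3's transfer function to that OUT value gives IN[B3] (row B3 above).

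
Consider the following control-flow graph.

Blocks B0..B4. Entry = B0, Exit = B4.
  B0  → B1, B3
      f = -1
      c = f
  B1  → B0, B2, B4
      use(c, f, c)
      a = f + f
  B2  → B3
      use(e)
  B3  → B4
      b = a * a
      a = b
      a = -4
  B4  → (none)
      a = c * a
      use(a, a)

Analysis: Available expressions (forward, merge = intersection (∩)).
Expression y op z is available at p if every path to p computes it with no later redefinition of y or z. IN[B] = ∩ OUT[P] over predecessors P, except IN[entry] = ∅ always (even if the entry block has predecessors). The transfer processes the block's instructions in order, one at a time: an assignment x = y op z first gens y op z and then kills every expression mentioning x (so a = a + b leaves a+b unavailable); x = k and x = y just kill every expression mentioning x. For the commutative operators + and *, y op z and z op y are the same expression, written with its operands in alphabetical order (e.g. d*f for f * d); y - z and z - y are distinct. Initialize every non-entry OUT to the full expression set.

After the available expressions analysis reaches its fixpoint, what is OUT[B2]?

Answer: {f+f}

Working:
Per-block solution:
  B0:   IN={}   OUT={}
  B1:   IN={}   OUT={f+f}
  B2:   IN={f+f}   OUT={f+f}
  B3:   IN={}   OUT={}
  B4:   IN={}   OUT={}

Merge at B2: IN[B2] = OUT[B1] = {f+f}
Applying B2's transfer function to that IN value gives OUT[B2] (row B2 above).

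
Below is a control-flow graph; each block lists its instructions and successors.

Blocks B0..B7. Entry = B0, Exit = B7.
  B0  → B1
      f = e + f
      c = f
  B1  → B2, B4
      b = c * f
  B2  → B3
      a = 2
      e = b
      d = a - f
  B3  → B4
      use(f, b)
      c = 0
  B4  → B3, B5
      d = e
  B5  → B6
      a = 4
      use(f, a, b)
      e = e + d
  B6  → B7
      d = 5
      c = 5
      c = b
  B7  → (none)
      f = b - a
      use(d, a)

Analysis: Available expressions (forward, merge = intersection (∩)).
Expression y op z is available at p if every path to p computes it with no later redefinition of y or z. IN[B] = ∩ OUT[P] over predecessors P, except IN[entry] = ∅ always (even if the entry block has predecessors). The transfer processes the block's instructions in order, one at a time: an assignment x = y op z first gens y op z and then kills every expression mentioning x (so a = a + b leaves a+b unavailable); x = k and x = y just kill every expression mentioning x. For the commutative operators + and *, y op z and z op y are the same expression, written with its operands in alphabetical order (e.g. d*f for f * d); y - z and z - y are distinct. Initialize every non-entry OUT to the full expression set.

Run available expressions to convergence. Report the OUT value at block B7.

Fixpoint table:
  B0:  IN={}  OUT={}
  B1:  IN={}  OUT={c*f}
  B2:  IN={c*f}  OUT={a-f, c*f}
  B3:  IN={}  OUT={}
  B4:  IN={}  OUT={}
  B5:  IN={}  OUT={}
  B6:  IN={}  OUT={}
  B7:  IN={}  OUT={b-a}

Merge at B7: IN[B7] = OUT[B6] = {}
Applying B7's transfer function to that IN value gives OUT[B7] (row B7 above).

Answer: {b-a}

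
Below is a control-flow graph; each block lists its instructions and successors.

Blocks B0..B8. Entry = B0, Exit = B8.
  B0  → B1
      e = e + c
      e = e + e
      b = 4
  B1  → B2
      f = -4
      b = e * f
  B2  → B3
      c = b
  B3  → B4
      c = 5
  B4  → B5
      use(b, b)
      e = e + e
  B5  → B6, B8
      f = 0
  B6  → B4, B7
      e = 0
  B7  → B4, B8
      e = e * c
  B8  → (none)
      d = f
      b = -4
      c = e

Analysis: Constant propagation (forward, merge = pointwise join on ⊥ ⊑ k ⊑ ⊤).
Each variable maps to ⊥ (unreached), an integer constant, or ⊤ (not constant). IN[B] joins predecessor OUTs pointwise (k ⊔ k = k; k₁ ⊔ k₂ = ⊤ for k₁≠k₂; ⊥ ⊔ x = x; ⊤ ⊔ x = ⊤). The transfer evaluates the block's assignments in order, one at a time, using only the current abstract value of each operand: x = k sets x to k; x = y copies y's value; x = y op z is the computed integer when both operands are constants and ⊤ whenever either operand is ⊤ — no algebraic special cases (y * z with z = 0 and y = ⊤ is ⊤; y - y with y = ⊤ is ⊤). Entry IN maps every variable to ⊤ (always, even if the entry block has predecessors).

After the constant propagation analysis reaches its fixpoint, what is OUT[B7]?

Answer: {a: ⊤, b: ⊤, c: 5, d: ⊤, e: 0, f: 0}

Working:
Converged values:
  B0:  IN=(all ⊤)  OUT={b:4; rest ⊤}
  B1:  IN={b:4; rest ⊤}  OUT={f:-4; rest ⊤}
  B2:  IN={f:-4; rest ⊤}  OUT={f:-4; rest ⊤}
  B3:  IN={f:-4; rest ⊤}  OUT={c:5, f:-4; rest ⊤}
  B4:  IN={c:5; rest ⊤}  OUT={c:5; rest ⊤}
  B5:  IN={c:5; rest ⊤}  OUT={c:5, f:0; rest ⊤}
  B6:  IN={c:5, f:0; rest ⊤}  OUT={c:5, e:0, f:0; rest ⊤}
  B7:  IN={c:5, e:0, f:0; rest ⊤}  OUT={c:5, e:0, f:0; rest ⊤}
  B8:  IN={c:5, f:0; rest ⊤}  OUT={b:-4, d:0, f:0; rest ⊤}

Merge at B7: IN[B7] = OUT[B6] = {a: ⊤, b: ⊤, c: 5, d: ⊤, e: 0, f: 0}
Applying B7's transfer function to that IN value gives OUT[B7] (row B7 above).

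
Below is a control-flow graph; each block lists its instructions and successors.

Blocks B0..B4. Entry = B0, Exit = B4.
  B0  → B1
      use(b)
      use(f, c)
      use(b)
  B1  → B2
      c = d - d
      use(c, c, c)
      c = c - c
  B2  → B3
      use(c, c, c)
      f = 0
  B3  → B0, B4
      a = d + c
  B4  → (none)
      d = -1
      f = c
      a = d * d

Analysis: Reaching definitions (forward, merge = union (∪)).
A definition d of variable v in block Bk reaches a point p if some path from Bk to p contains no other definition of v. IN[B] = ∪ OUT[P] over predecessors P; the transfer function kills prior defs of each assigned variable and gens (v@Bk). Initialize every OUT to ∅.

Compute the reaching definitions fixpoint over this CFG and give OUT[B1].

Converged values:
  B0:   IN={a@B3, c@B1, f@B2}   OUT={a@B3, c@B1, f@B2}
  B1:   IN={a@B3, c@B1, f@B2}   OUT={a@B3, c@B1, f@B2}
  B2:   IN={a@B3, c@B1, f@B2}   OUT={a@B3, c@B1, f@B2}
  B3:   IN={a@B3, c@B1, f@B2}   OUT={a@B3, c@B1, f@B2}
  B4:   IN={a@B3, c@B1, f@B2}   OUT={a@B4, c@B1, d@B4, f@B4}

Merge at B1: IN[B1] = OUT[B0] = {a@B3, c@B1, f@B2}
Applying B1's transfer function to that IN value gives OUT[B1] (row B1 above).

Answer: {a@B3, c@B1, f@B2}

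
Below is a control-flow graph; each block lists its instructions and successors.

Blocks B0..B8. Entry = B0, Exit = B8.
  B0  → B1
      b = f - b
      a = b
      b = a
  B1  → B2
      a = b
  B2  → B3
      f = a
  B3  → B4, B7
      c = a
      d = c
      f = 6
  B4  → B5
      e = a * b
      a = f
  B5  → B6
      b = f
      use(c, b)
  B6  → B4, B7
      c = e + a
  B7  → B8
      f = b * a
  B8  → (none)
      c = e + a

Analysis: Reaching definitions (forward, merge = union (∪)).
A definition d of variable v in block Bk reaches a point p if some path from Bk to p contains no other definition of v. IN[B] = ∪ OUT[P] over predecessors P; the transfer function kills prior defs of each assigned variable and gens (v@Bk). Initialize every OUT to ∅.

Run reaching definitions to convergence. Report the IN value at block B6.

Answer: {a@B4, b@B5, c@B3, c@B6, d@B3, e@B4, f@B3}

Derivation:
Per-block solution:
  B0:   IN={}   OUT={a@B0, b@B0}
  B1:   IN={a@B0, b@B0}   OUT={a@B1, b@B0}
  B2:   IN={a@B1, b@B0}   OUT={a@B1, b@B0, f@B2}
  B3:   IN={a@B1, b@B0, f@B2}   OUT={a@B1, b@B0, c@B3, d@B3, f@B3}
  B4:   IN={a@B1, a@B4, b@B0, b@B5, c@B3, c@B6, d@B3, e@B4, f@B3}   OUT={a@B4, b@B0, b@B5, c@B3, c@B6, d@B3, e@B4, f@B3}
  B5:   IN={a@B4, b@B0, b@B5, c@B3, c@B6, d@B3, e@B4, f@B3}   OUT={a@B4, b@B5, c@B3, c@B6, d@B3, e@B4, f@B3}
  B6:   IN={a@B4, b@B5, c@B3, c@B6, d@B3, e@B4, f@B3}   OUT={a@B4, b@B5, c@B6, d@B3, e@B4, f@B3}
  B7:   IN={a@B1, a@B4, b@B0, b@B5, c@B3, c@B6, d@B3, e@B4, f@B3}   OUT={a@B1, a@B4, b@B0, b@B5, c@B3, c@B6, d@B3, e@B4, f@B7}
  B8:   IN={a@B1, a@B4, b@B0, b@B5, c@B3, c@B6, d@B3, e@B4, f@B7}   OUT={a@B1, a@B4, b@B0, b@B5, c@B8, d@B3, e@B4, f@B7}

Merge at B6: IN[B6] = OUT[B5] = {a@B4, b@B5, c@B3, c@B6, d@B3, e@B4, f@B3}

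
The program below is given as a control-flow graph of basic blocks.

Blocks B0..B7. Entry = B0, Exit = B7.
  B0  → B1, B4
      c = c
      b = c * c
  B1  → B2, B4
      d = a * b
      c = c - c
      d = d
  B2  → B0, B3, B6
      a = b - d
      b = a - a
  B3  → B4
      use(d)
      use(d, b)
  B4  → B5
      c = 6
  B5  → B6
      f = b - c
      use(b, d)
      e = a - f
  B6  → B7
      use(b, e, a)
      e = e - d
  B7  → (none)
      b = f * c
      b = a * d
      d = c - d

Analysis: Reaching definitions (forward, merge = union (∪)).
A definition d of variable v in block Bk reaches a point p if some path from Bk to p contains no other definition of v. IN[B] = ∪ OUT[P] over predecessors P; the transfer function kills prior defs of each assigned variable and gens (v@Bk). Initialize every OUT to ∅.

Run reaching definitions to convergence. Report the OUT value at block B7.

Answer: {a@B2, b@B7, c@B1, c@B4, d@B7, e@B6, f@B5}

Trace:
Per-block solution:
  B0:  IN={a@B2, b@B2, c@B1, d@B1}  OUT={a@B2, b@B0, c@B0, d@B1}
  B1:  IN={a@B2, b@B0, c@B0, d@B1}  OUT={a@B2, b@B0, c@B1, d@B1}
  B2:  IN={a@B2, b@B0, c@B1, d@B1}  OUT={a@B2, b@B2, c@B1, d@B1}
  B3:  IN={a@B2, b@B2, c@B1, d@B1}  OUT={a@B2, b@B2, c@B1, d@B1}
  B4:  IN={a@B2, b@B0, b@B2, c@B0, c@B1, d@B1}  OUT={a@B2, b@B0, b@B2, c@B4, d@B1}
  B5:  IN={a@B2, b@B0, b@B2, c@B4, d@B1}  OUT={a@B2, b@B0, b@B2, c@B4, d@B1, e@B5, f@B5}
  B6:  IN={a@B2, b@B0, b@B2, c@B1, c@B4, d@B1, e@B5, f@B5}  OUT={a@B2, b@B0, b@B2, c@B1, c@B4, d@B1, e@B6, f@B5}
  B7:  IN={a@B2, b@B0, b@B2, c@B1, c@B4, d@B1, e@B6, f@B5}  OUT={a@B2, b@B7, c@B1, c@B4, d@B7, e@B6, f@B5}

Merge at B7: IN[B7] = OUT[B6] = {a@B2, b@B0, b@B2, c@B1, c@B4, d@B1, e@B6, f@B5}
Applying B7's transfer function to that IN value gives OUT[B7] (row B7 above).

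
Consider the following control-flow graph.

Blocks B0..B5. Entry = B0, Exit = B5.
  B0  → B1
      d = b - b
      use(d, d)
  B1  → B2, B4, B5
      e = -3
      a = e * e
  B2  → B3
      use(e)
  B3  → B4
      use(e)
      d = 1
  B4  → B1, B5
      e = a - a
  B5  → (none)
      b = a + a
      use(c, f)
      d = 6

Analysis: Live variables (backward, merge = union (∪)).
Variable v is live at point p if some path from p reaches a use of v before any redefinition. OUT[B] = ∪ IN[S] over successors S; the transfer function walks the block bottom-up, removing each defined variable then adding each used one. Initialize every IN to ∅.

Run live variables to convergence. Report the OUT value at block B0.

Answer: {c, f}

Trace:
Fixpoint table:
  B0: | IN={b, c, f} | OUT={c, f}
  B1: | IN={c, f} | OUT={a, c, e, f}
  B2: | IN={a, c, e, f} | OUT={a, c, e, f}
  B3: | IN={a, c, e, f} | OUT={a, c, f}
  B4: | IN={a, c, f} | OUT={a, c, f}
  B5: | IN={a, c, f} | OUT={}

Merge at B0: OUT[B0] = IN[B1] = {c, f}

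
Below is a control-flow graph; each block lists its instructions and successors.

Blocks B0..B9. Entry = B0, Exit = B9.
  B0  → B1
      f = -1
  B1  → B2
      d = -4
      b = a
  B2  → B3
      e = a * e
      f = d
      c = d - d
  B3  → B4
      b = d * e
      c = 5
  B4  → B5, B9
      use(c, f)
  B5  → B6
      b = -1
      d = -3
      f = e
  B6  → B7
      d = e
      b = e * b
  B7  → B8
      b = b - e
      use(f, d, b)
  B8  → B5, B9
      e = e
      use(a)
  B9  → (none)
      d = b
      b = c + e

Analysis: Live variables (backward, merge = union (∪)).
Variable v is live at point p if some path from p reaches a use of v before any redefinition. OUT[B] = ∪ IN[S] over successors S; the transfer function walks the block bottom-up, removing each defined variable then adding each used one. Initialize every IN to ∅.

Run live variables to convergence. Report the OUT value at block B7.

Per-block solution:
  B0:  IN={a, e}  OUT={a, e}
  B1:  IN={a, e}  OUT={a, d, e}
  B2:  IN={a, d, e}  OUT={a, d, e, f}
  B3:  IN={a, d, e, f}  OUT={a, b, c, e, f}
  B4:  IN={a, b, c, e, f}  OUT={a, b, c, e}
  B5:  IN={a, c, e}  OUT={a, b, c, e, f}
  B6:  IN={a, b, c, e, f}  OUT={a, b, c, d, e, f}
  B7:  IN={a, b, c, d, e, f}  OUT={a, b, c, e}
  B8:  IN={a, b, c, e}  OUT={a, b, c, e}
  B9:  IN={b, c, e}  OUT={}

Merge at B7: OUT[B7] = IN[B8] = {a, b, c, e}

Answer: {a, b, c, e}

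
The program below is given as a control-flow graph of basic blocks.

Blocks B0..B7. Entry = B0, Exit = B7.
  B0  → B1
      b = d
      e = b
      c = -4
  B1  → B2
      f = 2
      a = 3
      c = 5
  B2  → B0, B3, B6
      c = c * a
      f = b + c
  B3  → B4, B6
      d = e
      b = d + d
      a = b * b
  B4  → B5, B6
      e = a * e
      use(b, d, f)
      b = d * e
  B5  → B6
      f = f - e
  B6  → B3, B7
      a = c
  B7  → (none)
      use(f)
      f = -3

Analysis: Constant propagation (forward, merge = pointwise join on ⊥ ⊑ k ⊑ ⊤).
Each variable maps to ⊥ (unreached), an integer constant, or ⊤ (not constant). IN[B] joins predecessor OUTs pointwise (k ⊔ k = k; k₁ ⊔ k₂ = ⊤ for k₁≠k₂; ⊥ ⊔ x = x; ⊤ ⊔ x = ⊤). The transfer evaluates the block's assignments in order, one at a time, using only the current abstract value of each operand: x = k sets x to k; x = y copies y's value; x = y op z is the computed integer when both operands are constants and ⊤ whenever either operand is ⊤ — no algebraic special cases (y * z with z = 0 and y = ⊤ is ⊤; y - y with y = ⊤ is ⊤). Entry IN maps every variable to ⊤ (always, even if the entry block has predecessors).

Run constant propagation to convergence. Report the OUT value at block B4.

Fixpoint table:
  B0:  IN=(all ⊤)  OUT={c:-4; rest ⊤}
  B1:  IN={c:-4; rest ⊤}  OUT={a:3, c:5, f:2; rest ⊤}
  B2:  IN={a:3, c:5, f:2; rest ⊤}  OUT={a:3, c:15; rest ⊤}
  B3:  IN={c:15; rest ⊤}  OUT={c:15; rest ⊤}
  B4:  IN={c:15; rest ⊤}  OUT={c:15; rest ⊤}
  B5:  IN={c:15; rest ⊤}  OUT={c:15; rest ⊤}
  B6:  IN={c:15; rest ⊤}  OUT={a:15, c:15; rest ⊤}
  B7:  IN={a:15, c:15; rest ⊤}  OUT={a:15, c:15, f:-3; rest ⊤}

Merge at B4: IN[B4] = OUT[B3] = {a: ⊤, b: ⊤, c: 15, d: ⊤, e: ⊤, f: ⊤}
Applying B4's transfer function to that IN value gives OUT[B4] (row B4 above).

Answer: {a: ⊤, b: ⊤, c: 15, d: ⊤, e: ⊤, f: ⊤}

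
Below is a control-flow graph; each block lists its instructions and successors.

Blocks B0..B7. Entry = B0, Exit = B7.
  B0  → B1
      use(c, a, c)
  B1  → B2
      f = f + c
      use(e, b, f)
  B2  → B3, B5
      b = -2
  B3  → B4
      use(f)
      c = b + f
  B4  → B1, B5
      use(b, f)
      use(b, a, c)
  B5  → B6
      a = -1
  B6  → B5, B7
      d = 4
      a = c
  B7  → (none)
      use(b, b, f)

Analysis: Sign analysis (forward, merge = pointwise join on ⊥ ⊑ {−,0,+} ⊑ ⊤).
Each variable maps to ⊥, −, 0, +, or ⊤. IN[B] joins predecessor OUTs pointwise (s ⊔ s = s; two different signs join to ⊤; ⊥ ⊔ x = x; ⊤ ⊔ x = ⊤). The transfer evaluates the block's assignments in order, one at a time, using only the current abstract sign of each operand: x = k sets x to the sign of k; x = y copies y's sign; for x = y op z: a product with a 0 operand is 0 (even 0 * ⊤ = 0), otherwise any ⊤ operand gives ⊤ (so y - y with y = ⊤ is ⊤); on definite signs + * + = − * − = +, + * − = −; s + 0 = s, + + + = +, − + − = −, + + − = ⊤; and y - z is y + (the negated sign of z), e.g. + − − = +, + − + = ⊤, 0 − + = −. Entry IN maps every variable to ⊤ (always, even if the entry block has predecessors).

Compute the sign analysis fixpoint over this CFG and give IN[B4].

Answer: {a: ⊤, b: -, c: ⊤, d: ⊤, e: ⊤, f: ⊤}

Trace:
Per-block solution:
  B0: | IN=(all ⊤) | OUT=(all ⊤)
  B1: | IN=(all ⊤) | OUT=(all ⊤)
  B2: | IN=(all ⊤) | OUT={b:-; rest ⊤}
  B3: | IN={b:-; rest ⊤} | OUT={b:-; rest ⊤}
  B4: | IN={b:-; rest ⊤} | OUT={b:-; rest ⊤}
  B5: | IN={b:-; rest ⊤} | OUT={a:-, b:-; rest ⊤}
  B6: | IN={a:-, b:-; rest ⊤} | OUT={b:-, d:+; rest ⊤}
  B7: | IN={b:-, d:+; rest ⊤} | OUT={b:-, d:+; rest ⊤}

Merge at B4: IN[B4] = OUT[B3] = {a: ⊤, b: -, c: ⊤, d: ⊤, e: ⊤, f: ⊤}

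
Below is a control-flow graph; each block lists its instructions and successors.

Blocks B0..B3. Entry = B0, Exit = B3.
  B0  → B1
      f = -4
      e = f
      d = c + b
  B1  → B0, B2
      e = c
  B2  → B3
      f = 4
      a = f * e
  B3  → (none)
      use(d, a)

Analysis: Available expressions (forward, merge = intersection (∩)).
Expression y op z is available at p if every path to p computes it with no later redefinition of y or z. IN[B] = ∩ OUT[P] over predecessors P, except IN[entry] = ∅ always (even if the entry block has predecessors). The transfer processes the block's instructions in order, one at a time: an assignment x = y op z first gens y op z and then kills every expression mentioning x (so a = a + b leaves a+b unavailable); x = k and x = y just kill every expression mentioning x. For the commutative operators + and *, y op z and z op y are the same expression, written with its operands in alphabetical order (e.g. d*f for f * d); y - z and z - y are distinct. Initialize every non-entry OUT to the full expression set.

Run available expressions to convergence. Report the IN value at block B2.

Answer: {b+c}

Working:
Converged values:
  B0:   IN={}   OUT={b+c}
  B1:   IN={b+c}   OUT={b+c}
  B2:   IN={b+c}   OUT={b+c, e*f}
  B3:   IN={b+c, e*f}   OUT={b+c, e*f}

Merge at B2: IN[B2] = OUT[B1] = {b+c}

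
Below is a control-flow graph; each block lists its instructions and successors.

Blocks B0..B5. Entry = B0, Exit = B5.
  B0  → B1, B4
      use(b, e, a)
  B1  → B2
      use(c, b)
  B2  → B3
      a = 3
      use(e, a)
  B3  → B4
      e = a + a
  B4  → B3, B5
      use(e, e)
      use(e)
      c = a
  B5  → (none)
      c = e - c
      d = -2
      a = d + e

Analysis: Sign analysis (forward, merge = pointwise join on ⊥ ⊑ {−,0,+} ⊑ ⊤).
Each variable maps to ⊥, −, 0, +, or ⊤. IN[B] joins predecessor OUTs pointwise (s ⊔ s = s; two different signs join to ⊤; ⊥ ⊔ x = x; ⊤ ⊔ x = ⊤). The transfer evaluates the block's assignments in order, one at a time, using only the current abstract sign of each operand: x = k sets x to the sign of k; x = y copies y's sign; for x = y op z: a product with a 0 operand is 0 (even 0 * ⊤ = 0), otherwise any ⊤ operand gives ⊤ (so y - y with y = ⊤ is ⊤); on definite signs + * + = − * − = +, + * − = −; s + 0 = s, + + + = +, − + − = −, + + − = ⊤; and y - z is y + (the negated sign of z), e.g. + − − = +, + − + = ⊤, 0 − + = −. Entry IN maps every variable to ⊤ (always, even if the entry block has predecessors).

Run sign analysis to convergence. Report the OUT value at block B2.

Answer: {a: +, b: ⊤, c: ⊤, d: ⊤, e: ⊤, f: ⊤}

Trace:
Converged values:
  B0:   IN=(all ⊤)   OUT=(all ⊤)
  B1:   IN=(all ⊤)   OUT=(all ⊤)
  B2:   IN=(all ⊤)   OUT={a:+; rest ⊤}
  B3:   IN=(all ⊤)   OUT=(all ⊤)
  B4:   IN=(all ⊤)   OUT=(all ⊤)
  B5:   IN=(all ⊤)   OUT={d:-; rest ⊤}

Merge at B2: IN[B2] = OUT[B1] = {a: ⊤, b: ⊤, c: ⊤, d: ⊤, e: ⊤, f: ⊤}
Applying B2's transfer function to that IN value gives OUT[B2] (row B2 above).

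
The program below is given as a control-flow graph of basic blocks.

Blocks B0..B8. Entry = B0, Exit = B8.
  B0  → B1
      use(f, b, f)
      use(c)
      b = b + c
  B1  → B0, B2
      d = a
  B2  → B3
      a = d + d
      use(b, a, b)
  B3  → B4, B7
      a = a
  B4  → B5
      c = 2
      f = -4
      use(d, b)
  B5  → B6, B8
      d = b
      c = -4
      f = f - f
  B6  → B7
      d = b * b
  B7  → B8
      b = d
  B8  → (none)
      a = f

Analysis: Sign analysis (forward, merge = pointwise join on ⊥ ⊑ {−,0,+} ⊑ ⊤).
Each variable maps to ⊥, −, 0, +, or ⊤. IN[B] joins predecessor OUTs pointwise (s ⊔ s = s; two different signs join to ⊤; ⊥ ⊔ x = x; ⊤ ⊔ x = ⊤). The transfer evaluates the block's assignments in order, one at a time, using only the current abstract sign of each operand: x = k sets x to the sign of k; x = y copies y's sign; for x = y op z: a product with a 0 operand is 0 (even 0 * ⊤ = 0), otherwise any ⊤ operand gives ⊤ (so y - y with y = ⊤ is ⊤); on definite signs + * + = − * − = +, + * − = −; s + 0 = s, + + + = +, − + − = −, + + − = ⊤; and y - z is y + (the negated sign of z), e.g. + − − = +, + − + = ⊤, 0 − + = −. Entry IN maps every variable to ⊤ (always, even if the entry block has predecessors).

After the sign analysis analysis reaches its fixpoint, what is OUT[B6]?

Answer: {a: ⊤, b: ⊤, c: -, d: ⊤, e: ⊤, f: ⊤}

Working:
Fixpoint table:
  B0: | IN=(all ⊤) | OUT=(all ⊤)
  B1: | IN=(all ⊤) | OUT=(all ⊤)
  B2: | IN=(all ⊤) | OUT=(all ⊤)
  B3: | IN=(all ⊤) | OUT=(all ⊤)
  B4: | IN=(all ⊤) | OUT={c:+, f:-; rest ⊤}
  B5: | IN={c:+, f:-; rest ⊤} | OUT={c:-; rest ⊤}
  B6: | IN={c:-; rest ⊤} | OUT={c:-; rest ⊤}
  B7: | IN=(all ⊤) | OUT=(all ⊤)
  B8: | IN=(all ⊤) | OUT=(all ⊤)

Merge at B6: IN[B6] = OUT[B5] = {a: ⊤, b: ⊤, c: -, d: ⊤, e: ⊤, f: ⊤}
Applying B6's transfer function to that IN value gives OUT[B6] (row B6 above).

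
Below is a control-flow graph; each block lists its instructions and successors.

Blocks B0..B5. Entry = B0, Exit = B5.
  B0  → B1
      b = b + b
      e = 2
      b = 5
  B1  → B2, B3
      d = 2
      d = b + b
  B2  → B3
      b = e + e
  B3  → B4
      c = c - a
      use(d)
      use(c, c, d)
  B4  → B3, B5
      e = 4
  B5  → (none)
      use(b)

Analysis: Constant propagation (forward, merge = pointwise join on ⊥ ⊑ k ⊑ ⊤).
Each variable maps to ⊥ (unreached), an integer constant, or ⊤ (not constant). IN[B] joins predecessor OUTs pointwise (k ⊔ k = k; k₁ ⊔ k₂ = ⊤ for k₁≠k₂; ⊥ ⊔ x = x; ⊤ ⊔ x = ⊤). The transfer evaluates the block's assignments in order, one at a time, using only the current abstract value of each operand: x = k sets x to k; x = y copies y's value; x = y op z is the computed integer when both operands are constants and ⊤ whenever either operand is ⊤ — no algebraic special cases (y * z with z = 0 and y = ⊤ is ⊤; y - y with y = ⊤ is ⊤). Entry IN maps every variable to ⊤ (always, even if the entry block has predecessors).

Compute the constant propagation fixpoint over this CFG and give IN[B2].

Answer: {a: ⊤, b: 5, c: ⊤, d: 10, e: 2, f: ⊤}

Working:
Per-block solution:
  B0:  IN=(all ⊤)  OUT={b:5, e:2; rest ⊤}
  B1:  IN={b:5, e:2; rest ⊤}  OUT={b:5, d:10, e:2; rest ⊤}
  B2:  IN={b:5, d:10, e:2; rest ⊤}  OUT={b:4, d:10, e:2; rest ⊤}
  B3:  IN={d:10; rest ⊤}  OUT={d:10; rest ⊤}
  B4:  IN={d:10; rest ⊤}  OUT={d:10, e:4; rest ⊤}
  B5:  IN={d:10, e:4; rest ⊤}  OUT={d:10, e:4; rest ⊤}

Merge at B2: IN[B2] = OUT[B1] = {a: ⊤, b: 5, c: ⊤, d: 10, e: 2, f: ⊤}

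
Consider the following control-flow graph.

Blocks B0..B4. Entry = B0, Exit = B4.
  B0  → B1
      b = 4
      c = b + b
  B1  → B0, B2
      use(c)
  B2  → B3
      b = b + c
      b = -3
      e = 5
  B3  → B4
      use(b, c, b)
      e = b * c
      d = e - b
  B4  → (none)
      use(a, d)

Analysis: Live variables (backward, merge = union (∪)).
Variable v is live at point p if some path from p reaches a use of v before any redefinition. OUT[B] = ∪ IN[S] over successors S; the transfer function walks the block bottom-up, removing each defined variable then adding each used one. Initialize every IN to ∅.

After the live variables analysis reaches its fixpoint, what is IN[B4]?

Fixpoint table:
  B0: | IN={a} | OUT={a, b, c}
  B1: | IN={a, b, c} | OUT={a, b, c}
  B2: | IN={a, b, c} | OUT={a, b, c}
  B3: | IN={a, b, c} | OUT={a, d}
  B4: | IN={a, d} | OUT={}

B4 is the boundary node: OUT[B4] = {}
Applying B4's transfer function to that OUT value gives IN[B4] (row B4 above).

Answer: {a, d}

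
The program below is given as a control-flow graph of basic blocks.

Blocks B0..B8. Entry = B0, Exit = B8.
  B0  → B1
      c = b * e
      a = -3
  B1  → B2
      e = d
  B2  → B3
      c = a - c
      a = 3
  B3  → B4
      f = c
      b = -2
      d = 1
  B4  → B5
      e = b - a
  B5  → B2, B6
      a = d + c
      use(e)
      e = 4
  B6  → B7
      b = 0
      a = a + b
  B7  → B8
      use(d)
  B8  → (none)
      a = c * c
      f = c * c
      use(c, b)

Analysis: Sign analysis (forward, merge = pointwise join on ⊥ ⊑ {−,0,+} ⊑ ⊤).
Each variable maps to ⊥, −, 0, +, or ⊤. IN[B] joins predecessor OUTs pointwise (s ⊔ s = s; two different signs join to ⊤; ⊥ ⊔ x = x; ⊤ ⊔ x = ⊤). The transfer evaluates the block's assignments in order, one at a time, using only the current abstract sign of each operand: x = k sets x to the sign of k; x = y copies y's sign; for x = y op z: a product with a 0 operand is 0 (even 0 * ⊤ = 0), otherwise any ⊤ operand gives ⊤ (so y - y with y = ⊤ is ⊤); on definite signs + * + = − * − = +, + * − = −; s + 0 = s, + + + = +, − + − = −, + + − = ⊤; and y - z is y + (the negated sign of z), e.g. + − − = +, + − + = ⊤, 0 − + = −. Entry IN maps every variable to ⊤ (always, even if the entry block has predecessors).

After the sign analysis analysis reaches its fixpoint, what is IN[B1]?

Answer: {a: -, b: ⊤, c: ⊤, d: ⊤, e: ⊤, f: ⊤}

Derivation:
Fixpoint table:
  B0:  IN=(all ⊤)  OUT={a:-; rest ⊤}
  B1:  IN={a:-; rest ⊤}  OUT={a:-; rest ⊤}
  B2:  IN=(all ⊤)  OUT={a:+; rest ⊤}
  B3:  IN={a:+; rest ⊤}  OUT={a:+, b:-, d:+; rest ⊤}
  B4:  IN={a:+, b:-, d:+; rest ⊤}  OUT={a:+, b:-, d:+, e:-; rest ⊤}
  B5:  IN={a:+, b:-, d:+, e:-; rest ⊤}  OUT={b:-, d:+, e:+; rest ⊤}
  B6:  IN={b:-, d:+, e:+; rest ⊤}  OUT={b:0, d:+, e:+; rest ⊤}
  B7:  IN={b:0, d:+, e:+; rest ⊤}  OUT={b:0, d:+, e:+; rest ⊤}
  B8:  IN={b:0, d:+, e:+; rest ⊤}  OUT={b:0, d:+, e:+; rest ⊤}

Merge at B1: IN[B1] = OUT[B0] = {a: -, b: ⊤, c: ⊤, d: ⊤, e: ⊤, f: ⊤}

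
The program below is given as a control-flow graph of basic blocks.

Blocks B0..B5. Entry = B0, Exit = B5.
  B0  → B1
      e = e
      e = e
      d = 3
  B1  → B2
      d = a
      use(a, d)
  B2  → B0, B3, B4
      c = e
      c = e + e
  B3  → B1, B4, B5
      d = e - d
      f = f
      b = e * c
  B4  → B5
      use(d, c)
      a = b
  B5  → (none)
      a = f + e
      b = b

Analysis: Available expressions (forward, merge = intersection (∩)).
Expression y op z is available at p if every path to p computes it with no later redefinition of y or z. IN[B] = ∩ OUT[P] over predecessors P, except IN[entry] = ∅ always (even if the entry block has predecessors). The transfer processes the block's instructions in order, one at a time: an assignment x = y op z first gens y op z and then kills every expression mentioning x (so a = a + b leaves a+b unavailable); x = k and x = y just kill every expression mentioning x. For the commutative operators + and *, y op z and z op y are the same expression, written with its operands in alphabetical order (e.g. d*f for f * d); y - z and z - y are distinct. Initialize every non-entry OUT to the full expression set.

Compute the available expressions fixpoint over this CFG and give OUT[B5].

Answer: {e+e, e+f}

Trace:
Fixpoint table:
  B0: | IN={} | OUT={}
  B1: | IN={} | OUT={}
  B2: | IN={} | OUT={e+e}
  B3: | IN={e+e} | OUT={c*e, e+e}
  B4: | IN={e+e} | OUT={e+e}
  B5: | IN={e+e} | OUT={e+e, e+f}

Merge at B5: IN[B5] = OUT[B3] ∩ OUT[B4] = {e+e}
Applying B5's transfer function to that IN value gives OUT[B5] (row B5 above).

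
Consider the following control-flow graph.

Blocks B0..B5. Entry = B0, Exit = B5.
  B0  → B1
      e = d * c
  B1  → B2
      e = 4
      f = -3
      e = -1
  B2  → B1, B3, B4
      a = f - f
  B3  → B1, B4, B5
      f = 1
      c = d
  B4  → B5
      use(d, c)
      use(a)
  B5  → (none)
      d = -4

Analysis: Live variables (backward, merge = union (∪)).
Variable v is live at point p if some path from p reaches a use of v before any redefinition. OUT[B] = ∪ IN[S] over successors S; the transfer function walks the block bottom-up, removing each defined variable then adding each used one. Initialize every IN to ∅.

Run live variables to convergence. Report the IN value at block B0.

Converged values:
  B0:  IN={c, d}  OUT={c, d}
  B1:  IN={c, d}  OUT={c, d, f}
  B2:  IN={c, d, f}  OUT={a, c, d}
  B3:  IN={a, d}  OUT={a, c, d}
  B4:  IN={a, c, d}  OUT={}
  B5:  IN={}  OUT={}

Merge at B0: OUT[B0] = IN[B1] = {c, d}
Applying B0's transfer function to that OUT value gives IN[B0] (row B0 above).

Answer: {c, d}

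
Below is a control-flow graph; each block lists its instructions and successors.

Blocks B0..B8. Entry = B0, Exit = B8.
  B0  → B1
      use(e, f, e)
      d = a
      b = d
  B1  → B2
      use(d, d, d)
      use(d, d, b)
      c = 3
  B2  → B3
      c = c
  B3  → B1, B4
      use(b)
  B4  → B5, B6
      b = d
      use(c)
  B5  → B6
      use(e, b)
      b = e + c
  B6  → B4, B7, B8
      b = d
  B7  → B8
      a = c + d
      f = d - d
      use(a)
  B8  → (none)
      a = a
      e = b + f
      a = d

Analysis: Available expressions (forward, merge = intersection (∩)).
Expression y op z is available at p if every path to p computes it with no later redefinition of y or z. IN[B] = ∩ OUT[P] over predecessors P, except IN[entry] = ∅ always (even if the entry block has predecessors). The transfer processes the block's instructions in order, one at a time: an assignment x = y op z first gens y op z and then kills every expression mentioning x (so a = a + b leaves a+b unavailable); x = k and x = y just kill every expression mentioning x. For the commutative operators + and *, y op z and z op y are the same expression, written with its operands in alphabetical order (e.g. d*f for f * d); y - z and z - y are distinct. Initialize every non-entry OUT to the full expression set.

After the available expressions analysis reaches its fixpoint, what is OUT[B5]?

Answer: {c+e}

Trace:
Fixpoint table:
  B0:  IN={}  OUT={}
  B1:  IN={}  OUT={}
  B2:  IN={}  OUT={}
  B3:  IN={}  OUT={}
  B4:  IN={}  OUT={}
  B5:  IN={}  OUT={c+e}
  B6:  IN={}  OUT={}
  B7:  IN={}  OUT={c+d, d-d}
  B8:  IN={}  OUT={b+f}

Merge at B5: IN[B5] = OUT[B4] = {}
Applying B5's transfer function to that IN value gives OUT[B5] (row B5 above).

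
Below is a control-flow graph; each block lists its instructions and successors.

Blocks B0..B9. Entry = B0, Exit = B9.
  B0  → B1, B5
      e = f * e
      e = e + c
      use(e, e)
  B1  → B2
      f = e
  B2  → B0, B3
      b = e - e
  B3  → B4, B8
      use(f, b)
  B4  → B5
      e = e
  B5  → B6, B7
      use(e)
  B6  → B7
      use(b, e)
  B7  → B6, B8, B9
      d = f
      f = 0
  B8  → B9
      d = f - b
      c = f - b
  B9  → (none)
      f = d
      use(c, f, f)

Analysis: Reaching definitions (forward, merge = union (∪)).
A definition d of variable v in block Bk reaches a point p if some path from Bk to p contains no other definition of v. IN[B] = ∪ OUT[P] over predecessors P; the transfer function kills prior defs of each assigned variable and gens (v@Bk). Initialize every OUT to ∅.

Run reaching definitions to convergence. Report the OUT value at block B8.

Fixpoint table:
  B0:   IN={b@B2, e@B0, f@B1}   OUT={b@B2, e@B0, f@B1}
  B1:   IN={b@B2, e@B0, f@B1}   OUT={b@B2, e@B0, f@B1}
  B2:   IN={b@B2, e@B0, f@B1}   OUT={b@B2, e@B0, f@B1}
  B3:   IN={b@B2, e@B0, f@B1}   OUT={b@B2, e@B0, f@B1}
  B4:   IN={b@B2, e@B0, f@B1}   OUT={b@B2, e@B4, f@B1}
  B5:   IN={b@B2, e@B0, e@B4, f@B1}   OUT={b@B2, e@B0, e@B4, f@B1}
  B6:   IN={b@B2, d@B7, e@B0, e@B4, f@B1, f@B7}   OUT={b@B2, d@B7, e@B0, e@B4, f@B1, f@B7}
  B7:   IN={b@B2, d@B7, e@B0, e@B4, f@B1, f@B7}   OUT={b@B2, d@B7, e@B0, e@B4, f@B7}
  B8:   IN={b@B2, d@B7, e@B0, e@B4, f@B1, f@B7}   OUT={b@B2, c@B8, d@B8, e@B0, e@B4, f@B1, f@B7}
  B9:   IN={b@B2, c@B8, d@B7, d@B8, e@B0, e@B4, f@B1, f@B7}   OUT={b@B2, c@B8, d@B7, d@B8, e@B0, e@B4, f@B9}

Merge at B8: IN[B8] = OUT[B3] ⊔ OUT[B7] = {b@B2, d@B7, e@B0, e@B4, f@B1, f@B7}
Applying B8's transfer function to that IN value gives OUT[B8] (row B8 above).

Answer: {b@B2, c@B8, d@B8, e@B0, e@B4, f@B1, f@B7}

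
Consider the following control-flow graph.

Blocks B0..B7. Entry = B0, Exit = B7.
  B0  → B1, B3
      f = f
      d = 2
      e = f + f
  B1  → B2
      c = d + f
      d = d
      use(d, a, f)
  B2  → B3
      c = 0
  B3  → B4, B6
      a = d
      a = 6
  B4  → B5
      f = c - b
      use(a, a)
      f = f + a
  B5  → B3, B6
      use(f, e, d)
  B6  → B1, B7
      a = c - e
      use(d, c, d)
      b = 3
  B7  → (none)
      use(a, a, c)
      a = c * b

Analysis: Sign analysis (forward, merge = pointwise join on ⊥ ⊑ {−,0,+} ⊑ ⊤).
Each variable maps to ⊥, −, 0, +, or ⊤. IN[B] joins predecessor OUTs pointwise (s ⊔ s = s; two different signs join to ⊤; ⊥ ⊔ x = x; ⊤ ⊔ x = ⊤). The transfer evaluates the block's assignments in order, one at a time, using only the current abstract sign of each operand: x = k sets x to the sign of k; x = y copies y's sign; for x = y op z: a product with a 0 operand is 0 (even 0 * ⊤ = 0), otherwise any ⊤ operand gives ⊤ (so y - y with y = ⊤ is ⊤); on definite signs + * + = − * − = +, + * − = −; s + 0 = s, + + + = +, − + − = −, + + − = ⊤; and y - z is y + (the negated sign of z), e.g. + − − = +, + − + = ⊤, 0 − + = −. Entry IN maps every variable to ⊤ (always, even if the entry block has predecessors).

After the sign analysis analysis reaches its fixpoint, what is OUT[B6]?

Converged values:
  B0:  IN=(all ⊤)  OUT={d:+; rest ⊤}
  B1:  IN={d:+; rest ⊤}  OUT={d:+; rest ⊤}
  B2:  IN={d:+; rest ⊤}  OUT={c:0, d:+; rest ⊤}
  B3:  IN={d:+; rest ⊤}  OUT={a:+, d:+; rest ⊤}
  B4:  IN={a:+, d:+; rest ⊤}  OUT={a:+, d:+; rest ⊤}
  B5:  IN={a:+, d:+; rest ⊤}  OUT={a:+, d:+; rest ⊤}
  B6:  IN={a:+, d:+; rest ⊤}  OUT={b:+, d:+; rest ⊤}
  B7:  IN={b:+, d:+; rest ⊤}  OUT={b:+, d:+; rest ⊤}

Merge at B6: IN[B6] = OUT[B3] ⊔ OUT[B5] = {a: +, b: ⊤, c: ⊤, d: +, e: ⊤, f: ⊤}
Applying B6's transfer function to that IN value gives OUT[B6] (row B6 above).

Answer: {a: ⊤, b: +, c: ⊤, d: +, e: ⊤, f: ⊤}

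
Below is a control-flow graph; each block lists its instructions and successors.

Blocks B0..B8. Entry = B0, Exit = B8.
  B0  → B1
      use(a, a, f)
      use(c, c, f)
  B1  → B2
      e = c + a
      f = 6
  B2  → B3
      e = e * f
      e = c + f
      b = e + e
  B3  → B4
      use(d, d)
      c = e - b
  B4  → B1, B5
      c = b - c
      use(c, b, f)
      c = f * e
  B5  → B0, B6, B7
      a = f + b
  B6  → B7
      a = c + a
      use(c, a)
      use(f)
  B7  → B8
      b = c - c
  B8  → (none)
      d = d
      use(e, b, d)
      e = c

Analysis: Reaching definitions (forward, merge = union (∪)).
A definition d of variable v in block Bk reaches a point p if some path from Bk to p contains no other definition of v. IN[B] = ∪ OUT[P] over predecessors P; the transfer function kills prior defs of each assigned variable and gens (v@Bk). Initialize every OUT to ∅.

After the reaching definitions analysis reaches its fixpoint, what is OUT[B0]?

Answer: {a@B5, b@B2, c@B4, e@B2, f@B1}

Working:
Converged values:
  B0:  IN={a@B5, b@B2, c@B4, e@B2, f@B1}  OUT={a@B5, b@B2, c@B4, e@B2, f@B1}
  B1:  IN={a@B5, b@B2, c@B4, e@B2, f@B1}  OUT={a@B5, b@B2, c@B4, e@B1, f@B1}
  B2:  IN={a@B5, b@B2, c@B4, e@B1, f@B1}  OUT={a@B5, b@B2, c@B4, e@B2, f@B1}
  B3:  IN={a@B5, b@B2, c@B4, e@B2, f@B1}  OUT={a@B5, b@B2, c@B3, e@B2, f@B1}
  B4:  IN={a@B5, b@B2, c@B3, e@B2, f@B1}  OUT={a@B5, b@B2, c@B4, e@B2, f@B1}
  B5:  IN={a@B5, b@B2, c@B4, e@B2, f@B1}  OUT={a@B5, b@B2, c@B4, e@B2, f@B1}
  B6:  IN={a@B5, b@B2, c@B4, e@B2, f@B1}  OUT={a@B6, b@B2, c@B4, e@B2, f@B1}
  B7:  IN={a@B5, a@B6, b@B2, c@B4, e@B2, f@B1}  OUT={a@B5, a@B6, b@B7, c@B4, e@B2, f@B1}
  B8:  IN={a@B5, a@B6, b@B7, c@B4, e@B2, f@B1}  OUT={a@B5, a@B6, b@B7, c@B4, d@B8, e@B8, f@B1}

Merge at B0 (entry node, so the boundary value {} is joined with the incoming edge(s)): IN[B0] = {} ⊔ OUT[B5] = {a@B5, b@B2, c@B4, e@B2, f@B1}
Applying B0's transfer function to that IN value gives OUT[B0] (row B0 above).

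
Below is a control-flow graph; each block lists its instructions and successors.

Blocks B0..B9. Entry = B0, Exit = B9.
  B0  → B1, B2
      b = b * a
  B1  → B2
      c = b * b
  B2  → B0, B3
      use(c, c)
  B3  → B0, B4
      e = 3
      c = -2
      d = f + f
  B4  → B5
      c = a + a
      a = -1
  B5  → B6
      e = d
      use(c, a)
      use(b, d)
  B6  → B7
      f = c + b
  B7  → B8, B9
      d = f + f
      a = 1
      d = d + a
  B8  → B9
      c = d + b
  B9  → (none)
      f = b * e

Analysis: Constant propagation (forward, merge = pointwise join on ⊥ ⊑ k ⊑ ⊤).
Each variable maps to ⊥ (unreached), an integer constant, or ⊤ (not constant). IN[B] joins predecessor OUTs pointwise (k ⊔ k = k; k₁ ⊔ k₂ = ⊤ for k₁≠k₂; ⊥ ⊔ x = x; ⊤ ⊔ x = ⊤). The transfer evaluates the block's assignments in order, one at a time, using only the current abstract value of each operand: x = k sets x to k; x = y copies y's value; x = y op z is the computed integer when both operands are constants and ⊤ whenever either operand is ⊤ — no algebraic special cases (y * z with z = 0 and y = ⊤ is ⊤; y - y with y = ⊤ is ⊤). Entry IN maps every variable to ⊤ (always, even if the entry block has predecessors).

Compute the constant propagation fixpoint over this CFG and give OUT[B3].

Answer: {a: ⊤, b: ⊤, c: -2, d: ⊤, e: 3, f: ⊤}

Derivation:
Per-block solution:
  B0: | IN=(all ⊤) | OUT=(all ⊤)
  B1: | IN=(all ⊤) | OUT=(all ⊤)
  B2: | IN=(all ⊤) | OUT=(all ⊤)
  B3: | IN=(all ⊤) | OUT={c:-2, e:3; rest ⊤}
  B4: | IN={c:-2, e:3; rest ⊤} | OUT={a:-1, e:3; rest ⊤}
  B5: | IN={a:-1, e:3; rest ⊤} | OUT={a:-1; rest ⊤}
  B6: | IN={a:-1; rest ⊤} | OUT={a:-1; rest ⊤}
  B7: | IN={a:-1; rest ⊤} | OUT={a:1; rest ⊤}
  B8: | IN={a:1; rest ⊤} | OUT={a:1; rest ⊤}
  B9: | IN={a:1; rest ⊤} | OUT={a:1; rest ⊤}

Merge at B3: IN[B3] = OUT[B2] = {a: ⊤, b: ⊤, c: ⊤, d: ⊤, e: ⊤, f: ⊤}
Applying B3's transfer function to that IN value gives OUT[B3] (row B3 above).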